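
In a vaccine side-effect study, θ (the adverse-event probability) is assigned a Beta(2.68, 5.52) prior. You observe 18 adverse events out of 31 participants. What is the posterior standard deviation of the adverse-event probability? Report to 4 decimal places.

The Beta prior is conjugate to a Binomial/Bernoulli likelihood; the update adds successes to α and failures to β.
Posterior: Beta(α+k, β+n−k) = Beta(2.68+18, 5.52+13) = Beta(20.68, 18.52).
Var = αβ/((α+β)²(α+β+1)) = 20.68·18.52/(39.20²·40.20) = 0.00620002; SD = √0.00620002 = 0.0787.

0.0787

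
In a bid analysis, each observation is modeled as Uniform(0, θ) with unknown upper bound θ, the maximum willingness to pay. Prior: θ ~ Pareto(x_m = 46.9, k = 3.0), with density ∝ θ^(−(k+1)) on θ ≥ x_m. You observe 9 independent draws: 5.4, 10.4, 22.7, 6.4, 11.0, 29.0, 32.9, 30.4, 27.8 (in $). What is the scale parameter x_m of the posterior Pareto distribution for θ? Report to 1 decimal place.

A Pareto(scale x_m, shape k) prior on the upper bound θ of Uniform(0, θ) is conjugate: posterior is Pareto(max(x_m, max xᵢ), k + n).
Sample maximum = 32.9; prior scale x_m = 46.9 → posterior scale = max = 46.9.
Posterior shape = 3.0 + 9 = 12.0.
Posterior scale x_m = 46.9.

46.9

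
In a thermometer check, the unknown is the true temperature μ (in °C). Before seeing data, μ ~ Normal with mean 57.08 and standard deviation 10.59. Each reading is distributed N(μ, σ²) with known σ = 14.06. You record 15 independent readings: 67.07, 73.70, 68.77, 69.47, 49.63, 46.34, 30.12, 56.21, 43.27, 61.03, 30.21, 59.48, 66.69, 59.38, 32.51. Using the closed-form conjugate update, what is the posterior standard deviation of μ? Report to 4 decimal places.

3.4341

For Normal data with known variance σ², a Normal(μ₀, σ₀²) prior on μ is conjugate. Posterior precision = 1/σ₀² + n/σ²; posterior mean is the precision-weighted average of μ₀ and x̄.
σ₀² = 10.59² = 112.1481, σ² = 14.06² = 197.6836; σ² + n·σ₀² = 197.6836 + 15·112.1481 = 1879.9051.
Posterior precision = 1/σ₀² + n/σ² = 1/112.1481 + 15/197.6836 = (σ² + n·σ₀²)/(σ₀²σ²) = 1879.9051/(112.1481·197.6836); posterior variance σₙ² = σ₀²σ²/(σ² + n·σ₀²) = 112.1481·197.6836/1879.9051 = 11.793063.
Posterior SD = √σₙ² = √(112.1481·197.6836/1879.9051) = 3.4341.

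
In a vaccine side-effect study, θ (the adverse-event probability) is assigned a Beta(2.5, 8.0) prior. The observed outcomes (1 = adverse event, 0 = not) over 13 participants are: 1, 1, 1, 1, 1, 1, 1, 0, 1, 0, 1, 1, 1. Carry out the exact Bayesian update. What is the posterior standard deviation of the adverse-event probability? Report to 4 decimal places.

The Beta prior is conjugate to a Binomial/Bernoulli likelihood; the update adds successes to α and failures to β.
Posterior: Beta(α+k, β+n−k) = Beta(2.5+11, 8.0+2) = Beta(13.5, 10.0).
Var = αβ/((α+β)²(α+β+1)) = 13.5·10.0/(23.5²·24.5) = 0.00997773; SD = √0.00997773 = 0.0999.

0.0999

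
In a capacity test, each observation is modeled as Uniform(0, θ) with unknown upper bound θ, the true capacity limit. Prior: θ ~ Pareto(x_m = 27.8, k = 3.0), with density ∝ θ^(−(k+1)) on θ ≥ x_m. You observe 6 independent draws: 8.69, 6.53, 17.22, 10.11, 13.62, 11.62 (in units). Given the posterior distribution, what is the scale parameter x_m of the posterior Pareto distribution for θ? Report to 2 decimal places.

A Pareto(scale x_m, shape k) prior on the upper bound θ of Uniform(0, θ) is conjugate: posterior is Pareto(max(x_m, max xᵢ), k + n).
Sample maximum = 17.22; prior scale x_m = 27.8 → posterior scale = max = 27.80.
Posterior shape = 3.0 + 6 = 9.0.
Posterior scale x_m = 27.80.

27.80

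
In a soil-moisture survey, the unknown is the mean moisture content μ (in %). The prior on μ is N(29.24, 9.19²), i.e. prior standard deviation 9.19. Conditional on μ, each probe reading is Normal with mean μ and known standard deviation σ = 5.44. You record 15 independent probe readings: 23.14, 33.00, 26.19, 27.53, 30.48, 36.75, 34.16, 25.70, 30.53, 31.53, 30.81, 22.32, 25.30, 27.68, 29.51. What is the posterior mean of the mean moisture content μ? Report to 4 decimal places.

For Normal data with known variance σ², a Normal(μ₀, σ₀²) prior on μ is conjugate. Posterior precision = 1/σ₀² + n/σ²; posterior mean is the precision-weighted average of μ₀ and x̄.
Σxᵢ = 23.14 + 33.00 + 26.19 + 27.53 + 30.48 + 36.75 + 34.16 + 25.70 + 30.53 + 31.53 + 30.81 + 22.32 + 25.30 + 27.68 + 29.51 = 434.63, so n·x̄ = 434.63.
σ₀² = 9.19² = 84.4561, σ² = 5.44² = 29.5936; σ² + n·σ₀² = 29.5936 + 15·84.4561 = 1296.4351.
Posterior mean = (μ₀/σ₀² + n·x̄/σ²)/(1/σ₀² + n/σ²) = (σ²·μ₀ + σ₀²·n·x̄)/(σ² + n·σ₀²) = (29.5936·29.24 + 84.4561·434.63)/1296.4351 = 37572.471607/1296.4351 = 28.9814.

28.9814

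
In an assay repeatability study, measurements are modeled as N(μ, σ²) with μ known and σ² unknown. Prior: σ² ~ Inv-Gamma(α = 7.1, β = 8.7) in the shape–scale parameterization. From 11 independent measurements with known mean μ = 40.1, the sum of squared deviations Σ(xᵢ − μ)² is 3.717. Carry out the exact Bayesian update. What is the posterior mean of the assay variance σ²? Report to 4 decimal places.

0.9102

With known mean μ and an Inverse-Gamma(α, β) prior on σ², the Normal likelihood is conjugate: posterior is Inv-Gamma(α + n/2, β + Σ(xᵢ−μ)²/2).
Posterior: Inv-Gamma(7.1 + 11/2, 8.7 + 3.717/2) = Inv-Gamma(12.60, 10.5585).
E[σ²|data] = β/(α−1) = 10.5585/11.60 = 0.9102.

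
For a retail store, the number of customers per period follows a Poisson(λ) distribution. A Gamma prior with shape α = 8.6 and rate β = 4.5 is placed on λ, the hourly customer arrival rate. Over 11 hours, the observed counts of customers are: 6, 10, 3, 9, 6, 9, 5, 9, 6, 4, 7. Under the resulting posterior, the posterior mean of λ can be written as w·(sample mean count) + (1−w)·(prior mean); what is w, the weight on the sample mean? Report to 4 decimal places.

0.7097

With a Gamma(shape α, rate β) prior, the Poisson likelihood is conjugate: the posterior is Gamma(α + ΣXᵢ, β + n).
Posterior mean = (α₀+S)/(β₀+n) = [n/(β₀+n)]·(S/n) + [β₀/(β₀+n)]·(α₀/β₀), so only n and β₀ enter the weight.
Weight on data w = n/(β₀+n) = 11/(4.5+11) = 11/15.5 = 0.7097.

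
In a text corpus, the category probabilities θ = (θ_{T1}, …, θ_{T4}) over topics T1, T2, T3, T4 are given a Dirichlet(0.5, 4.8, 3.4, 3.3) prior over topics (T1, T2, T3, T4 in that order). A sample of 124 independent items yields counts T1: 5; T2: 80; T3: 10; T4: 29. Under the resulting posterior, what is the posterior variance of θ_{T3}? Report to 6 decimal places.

0.000648

The Dirichlet prior is conjugate to the Multinomial likelihood: each posterior αⱼ = prior αⱼ + observed count nⱼ.
Posterior concentration: (5.5, 84.8, 13.4, 32.3), total = 136.0.
Var[θ_j] = α_j(Σα−α_j)/((Σα)²(Σα+1)) = 13.4·122.6/(136.0²·137.0) = 0.000648.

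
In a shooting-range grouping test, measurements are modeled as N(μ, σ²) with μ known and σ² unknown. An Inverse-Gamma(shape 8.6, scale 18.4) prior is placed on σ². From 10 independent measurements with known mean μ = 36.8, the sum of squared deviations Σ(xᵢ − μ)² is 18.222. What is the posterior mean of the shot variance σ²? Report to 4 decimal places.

2.1834

With known mean μ and an Inverse-Gamma(α, β) prior on σ², the Normal likelihood is conjugate: posterior is Inv-Gamma(α + n/2, β + Σ(xᵢ−μ)²/2).
Posterior: Inv-Gamma(8.6 + 10/2, 18.4 + 18.222/2) = Inv-Gamma(13.60, 27.5110).
E[σ²|data] = β/(α−1) = 27.5110/12.60 = 2.1834.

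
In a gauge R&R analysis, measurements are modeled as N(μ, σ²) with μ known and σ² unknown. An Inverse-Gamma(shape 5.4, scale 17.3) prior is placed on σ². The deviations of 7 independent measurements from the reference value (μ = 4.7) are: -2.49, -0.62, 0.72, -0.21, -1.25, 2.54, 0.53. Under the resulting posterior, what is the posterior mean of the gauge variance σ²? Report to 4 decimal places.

With known mean μ and an Inverse-Gamma(α, β) prior on σ², the Normal likelihood is conjugate: posterior is Inv-Gamma(α + n/2, β + Σ(xᵢ−μ)²/2).
Σ(xᵢ−μ)² = (-2.49)² + (-0.62)² + (0.72)² + (-0.21)² + (-1.25)² + (2.54)² + (0.53)² = 15.4420.
Posterior: Inv-Gamma(5.4 + 7/2, 17.3 + 15.4420/2) = Inv-Gamma(8.90, 25.02100).
E[σ²|data] = β/(α−1) = 25.02100/7.90 = 3.1672.

3.1672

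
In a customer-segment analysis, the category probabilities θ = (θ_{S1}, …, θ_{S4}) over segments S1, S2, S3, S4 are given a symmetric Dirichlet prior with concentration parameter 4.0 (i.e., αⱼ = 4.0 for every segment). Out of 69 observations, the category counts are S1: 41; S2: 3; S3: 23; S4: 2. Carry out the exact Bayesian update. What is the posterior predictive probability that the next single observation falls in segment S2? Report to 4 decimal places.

The Dirichlet prior is conjugate to the Multinomial likelihood: each posterior αⱼ = prior αⱼ + observed count nⱼ.
Posterior concentration: (45.0, 7.0, 27.0, 6.0), total = 85.0.
P(next = S2 | data) = α_{S2}/Σα = 0.0824.

0.0824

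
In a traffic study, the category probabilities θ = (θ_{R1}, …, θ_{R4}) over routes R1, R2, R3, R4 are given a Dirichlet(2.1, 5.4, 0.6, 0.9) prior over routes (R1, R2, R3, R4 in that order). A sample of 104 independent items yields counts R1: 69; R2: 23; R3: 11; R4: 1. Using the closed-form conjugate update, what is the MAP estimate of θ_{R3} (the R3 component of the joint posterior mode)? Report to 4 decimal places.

0.0972

The Dirichlet prior is conjugate to the Multinomial likelihood: each posterior αⱼ = prior αⱼ + observed count nⱼ.
Posterior concentration: (71.1, 28.4, 11.6, 1.9), total = 113.0.
Joint mode component: (α_{R3}−1)/(Σα−K) = 10.6/109.0 = 0.0972.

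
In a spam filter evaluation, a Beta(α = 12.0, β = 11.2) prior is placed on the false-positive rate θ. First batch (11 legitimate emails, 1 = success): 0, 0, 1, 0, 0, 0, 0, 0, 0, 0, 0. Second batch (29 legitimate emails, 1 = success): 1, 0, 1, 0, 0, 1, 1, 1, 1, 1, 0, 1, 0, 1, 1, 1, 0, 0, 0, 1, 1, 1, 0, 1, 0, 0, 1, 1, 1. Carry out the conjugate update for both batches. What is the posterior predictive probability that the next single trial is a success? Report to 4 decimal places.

The Beta prior is conjugate to a Binomial/Bernoulli likelihood; the update adds successes to α and failures to β.
After batch 1: Beta(12.0+1, 11.2+10) = Beta(13.0, 21.2).
After batch 2: Beta(13.0+18, 21.2+11) = Beta(31.0, 32.2).
For a single future Bernoulli trial, P(success | data) = α/(α+β) = 0.4905.

0.4905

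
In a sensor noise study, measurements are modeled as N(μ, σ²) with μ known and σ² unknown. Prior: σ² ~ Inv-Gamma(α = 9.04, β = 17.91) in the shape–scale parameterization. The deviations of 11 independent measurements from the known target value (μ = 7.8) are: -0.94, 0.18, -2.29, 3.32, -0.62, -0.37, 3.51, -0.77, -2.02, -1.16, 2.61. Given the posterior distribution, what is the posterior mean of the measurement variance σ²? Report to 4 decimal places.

2.9053

With known mean μ and an Inverse-Gamma(α, β) prior on σ², the Normal likelihood is conjugate: posterior is Inv-Gamma(α + n/2, β + Σ(xᵢ−μ)²/2).
Σ(xᵢ−μ)² = (-0.94)² + (0.18)² + (-2.29)² + (3.32)² + (-0.62)² + (-0.37)² + (3.51)² + (-0.77)² + (-2.02)² + (-1.16)² + (2.61)² = 42.8549.
Posterior: Inv-Gamma(9.04 + 11/2, 17.91 + 42.8549/2) = Inv-Gamma(14.54, 39.33745).
E[σ²|data] = β/(α−1) = 39.33745/13.54 = 2.9053.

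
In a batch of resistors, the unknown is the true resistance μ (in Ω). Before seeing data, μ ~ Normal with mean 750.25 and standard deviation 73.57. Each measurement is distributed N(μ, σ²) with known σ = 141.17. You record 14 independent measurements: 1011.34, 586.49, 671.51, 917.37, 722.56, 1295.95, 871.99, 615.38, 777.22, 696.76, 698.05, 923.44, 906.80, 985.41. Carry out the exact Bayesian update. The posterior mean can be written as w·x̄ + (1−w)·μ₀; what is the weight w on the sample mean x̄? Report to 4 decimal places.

For Normal data with known variance σ², a Normal(μ₀, σ₀²) prior on μ is conjugate. Posterior precision = 1/σ₀² + n/σ²; posterior mean is the precision-weighted average of μ₀ and x̄.
σ₀² = 73.57² = 5412.5449, σ² = 141.17² = 19928.9689. Prior precision 1/σ₀² = 1/5412.5449; data precision n/σ² = 14/19928.9689.
w = (n/σ²)/(1/σ₀² + n/σ²) = n·σ₀²/(σ² + n·σ₀²) = 14·5412.5449/(19928.9689 + 14·5412.5449) = 75775.6286/95704.5975 = 0.7918.

0.7918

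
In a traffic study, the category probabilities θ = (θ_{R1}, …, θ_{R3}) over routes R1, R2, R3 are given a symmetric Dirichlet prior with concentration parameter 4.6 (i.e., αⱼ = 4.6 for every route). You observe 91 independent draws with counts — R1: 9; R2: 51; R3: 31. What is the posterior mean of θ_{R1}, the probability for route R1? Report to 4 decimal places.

The Dirichlet prior is conjugate to the Multinomial likelihood: each posterior αⱼ = prior αⱼ + observed count nⱼ.
Posterior concentration: (13.6, 55.6, 35.6), total = 104.8.
E[θ_{R1}|data] = α_{R1}/Σα = 13.6/104.8 = 0.1298.

0.1298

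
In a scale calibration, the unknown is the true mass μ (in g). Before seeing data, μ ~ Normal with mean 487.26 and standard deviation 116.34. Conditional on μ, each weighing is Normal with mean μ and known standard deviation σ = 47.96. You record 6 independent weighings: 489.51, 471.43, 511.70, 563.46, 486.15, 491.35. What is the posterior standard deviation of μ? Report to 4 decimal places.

19.3081

For Normal data with known variance σ², a Normal(μ₀, σ₀²) prior on μ is conjugate. Posterior precision = 1/σ₀² + n/σ²; posterior mean is the precision-weighted average of μ₀ and x̄.
σ₀² = 116.34² = 13534.9956, σ² = 47.96² = 2300.1616; σ² + n·σ₀² = 2300.1616 + 6·13534.9956 = 83510.1352.
Posterior precision = 1/σ₀² + n/σ² = 1/13534.9956 + 6/2300.1616 = (σ² + n·σ₀²)/(σ₀²σ²) = 83510.1352/(13534.9956·2300.1616); posterior variance σₙ² = σ₀²σ²/(σ² + n·σ₀²) = 13534.9956·2300.1616/83510.1352 = 372.801182.
Posterior SD = √σₙ² = √(13534.9956·2300.1616/83510.1352) = 19.3081.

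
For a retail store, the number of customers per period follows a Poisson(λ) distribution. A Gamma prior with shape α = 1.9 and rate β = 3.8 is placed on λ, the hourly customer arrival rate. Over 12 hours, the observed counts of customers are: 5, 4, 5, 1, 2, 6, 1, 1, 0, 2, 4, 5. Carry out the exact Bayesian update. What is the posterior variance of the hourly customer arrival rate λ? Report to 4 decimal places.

With a Gamma(shape α, rate β) prior, the Poisson likelihood is conjugate: the posterior is Gamma(α + ΣXᵢ, β + n).
Sum of counts S = 36 over n = 12 hours.
Posterior: Gamma(α+S, β+n) = Gamma(1.9+36, 3.8+12) = Gamma(37.9, 15.8).
Var = α/β² = 37.9/15.8² = 0.1518.

0.1518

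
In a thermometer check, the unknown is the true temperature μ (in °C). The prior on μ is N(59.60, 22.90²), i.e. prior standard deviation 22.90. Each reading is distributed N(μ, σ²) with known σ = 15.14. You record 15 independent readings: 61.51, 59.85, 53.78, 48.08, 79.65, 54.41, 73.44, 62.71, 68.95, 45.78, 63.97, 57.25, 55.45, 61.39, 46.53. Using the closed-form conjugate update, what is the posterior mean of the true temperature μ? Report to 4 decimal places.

For Normal data with known variance σ², a Normal(μ₀, σ₀²) prior on μ is conjugate. Posterior precision = 1/σ₀² + n/σ²; posterior mean is the precision-weighted average of μ₀ and x̄.
Σxᵢ = 61.51 + 59.85 + 53.78 + 48.08 + 79.65 + 54.41 + 73.44 + 62.71 + 68.95 + 45.78 + 63.97 + 57.25 + 55.45 + 61.39 + 46.53 = 892.75, so n·x̄ = 892.75.
σ₀² = 22.90² = 524.41, σ² = 15.14² = 229.2196; σ² + n·σ₀² = 229.2196 + 15·524.41 = 8095.3696.
Posterior mean = (μ₀/σ₀² + n·x̄/σ²)/(1/σ₀² + n/σ²) = (σ²·μ₀ + σ₀²·n·x̄)/(σ² + n·σ₀²) = (229.2196·59.60 + 524.41·892.75)/8095.3696 = 481828.51566/8095.3696 = 59.5190.

59.5190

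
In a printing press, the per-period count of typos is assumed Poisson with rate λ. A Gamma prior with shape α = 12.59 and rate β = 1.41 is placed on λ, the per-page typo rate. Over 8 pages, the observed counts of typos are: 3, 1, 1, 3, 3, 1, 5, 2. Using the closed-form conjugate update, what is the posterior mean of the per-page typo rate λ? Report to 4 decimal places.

3.3571

With a Gamma(shape α, rate β) prior, the Poisson likelihood is conjugate: the posterior is Gamma(α + ΣXᵢ, β + n).
Sum of counts S = 19 over n = 8 pages.
Posterior: Gamma(α+S, β+n) = Gamma(12.59+19, 1.41+8) = Gamma(31.59, 9.41).
Posterior mean = α/β = 31.59/9.41 = 3.3571.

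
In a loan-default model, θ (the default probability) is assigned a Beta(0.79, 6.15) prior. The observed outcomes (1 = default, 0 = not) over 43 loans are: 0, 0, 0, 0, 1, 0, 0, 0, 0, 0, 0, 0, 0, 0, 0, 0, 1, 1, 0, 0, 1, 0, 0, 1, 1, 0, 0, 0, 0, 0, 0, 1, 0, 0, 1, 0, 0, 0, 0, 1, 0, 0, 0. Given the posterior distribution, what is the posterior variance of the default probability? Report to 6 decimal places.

0.003094

The Beta prior is conjugate to a Binomial/Bernoulli likelihood; the update adds successes to α and failures to β.
Posterior: Beta(α+k, β+n−k) = Beta(0.79+9, 6.15+34) = Beta(9.79, 40.15).
Var = αβ/((α+β)²(α+β+1)) = 9.79·40.15/(49.94²·50.94) = 0.003094.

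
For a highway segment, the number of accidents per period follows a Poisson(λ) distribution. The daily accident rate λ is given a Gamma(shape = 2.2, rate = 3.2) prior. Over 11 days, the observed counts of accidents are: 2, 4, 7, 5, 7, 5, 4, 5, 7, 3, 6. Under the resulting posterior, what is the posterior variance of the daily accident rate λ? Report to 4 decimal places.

With a Gamma(shape α, rate β) prior, the Poisson likelihood is conjugate: the posterior is Gamma(α + ΣXᵢ, β + n).
Sum of counts S = 55 over n = 11 days.
Posterior: Gamma(α+S, β+n) = Gamma(2.2+55, 3.2+11) = Gamma(57.2, 14.2).
Var = α/β² = 57.2/14.2² = 0.2837.

0.2837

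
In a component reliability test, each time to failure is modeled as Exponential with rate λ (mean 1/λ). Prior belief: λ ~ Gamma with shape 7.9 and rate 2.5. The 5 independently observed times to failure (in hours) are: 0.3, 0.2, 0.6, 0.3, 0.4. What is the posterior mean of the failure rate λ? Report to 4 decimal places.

With a Gamma(shape α, rate β) prior on the exponential rate λ, the posterior after n observations with total T = Σxᵢ is Gamma(α+n, β+T).
Sum of observations T = 1.8 hours; n = 5.
Posterior: Gamma(7.9+5, 2.5+1.8) = Gamma(12.9, 4.3).
Posterior mean of λ = α/β = 12.9/4.3 = 3.0000.

3.0000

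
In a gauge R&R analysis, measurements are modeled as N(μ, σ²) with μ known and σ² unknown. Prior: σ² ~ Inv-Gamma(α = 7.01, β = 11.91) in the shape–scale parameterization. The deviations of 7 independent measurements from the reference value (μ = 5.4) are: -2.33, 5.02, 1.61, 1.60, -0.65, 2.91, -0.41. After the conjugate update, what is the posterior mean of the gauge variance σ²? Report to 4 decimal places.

3.6099

With known mean μ and an Inverse-Gamma(α, β) prior on σ², the Normal likelihood is conjugate: posterior is Inv-Gamma(α + n/2, β + Σ(xᵢ−μ)²/2).
Σ(xᵢ−μ)² = (-2.33)² + (5.02)² + (1.61)² + (1.60)² + (-0.65)² + (2.91)² + (-0.41)² = 44.8401.
Posterior: Inv-Gamma(7.01 + 7/2, 11.91 + 44.8401/2) = Inv-Gamma(10.51, 34.33005).
E[σ²|data] = β/(α−1) = 34.33005/9.51 = 3.6099.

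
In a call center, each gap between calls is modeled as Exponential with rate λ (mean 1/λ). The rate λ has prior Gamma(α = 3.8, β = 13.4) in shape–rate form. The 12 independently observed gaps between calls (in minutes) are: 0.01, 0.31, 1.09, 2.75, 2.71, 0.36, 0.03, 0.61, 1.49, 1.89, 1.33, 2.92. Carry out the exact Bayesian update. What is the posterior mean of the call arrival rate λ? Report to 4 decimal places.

0.5467

With a Gamma(shape α, rate β) prior on the exponential rate λ, the posterior after n observations with total T = Σxᵢ is Gamma(α+n, β+T).
Sum of observations T = 15.50 minutes; n = 12.
Posterior: Gamma(3.8+12, 13.4+15.50) = Gamma(15.8, 28.90).
Posterior mean of λ = α/β = 15.8/28.90 = 0.5467.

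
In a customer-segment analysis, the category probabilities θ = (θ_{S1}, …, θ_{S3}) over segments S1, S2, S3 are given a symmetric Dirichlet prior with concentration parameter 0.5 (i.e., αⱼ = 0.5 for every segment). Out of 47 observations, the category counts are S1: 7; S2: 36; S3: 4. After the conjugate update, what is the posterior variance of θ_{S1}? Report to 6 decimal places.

The Dirichlet prior is conjugate to the Multinomial likelihood: each posterior αⱼ = prior αⱼ + observed count nⱼ.
Posterior concentration: (7.5, 36.5, 4.5), total = 48.5.
Var[θ_j] = α_j(Σα−α_j)/((Σα)²(Σα+1)) = 7.5·41.0/(48.5²·49.5) = 0.002641.

0.002641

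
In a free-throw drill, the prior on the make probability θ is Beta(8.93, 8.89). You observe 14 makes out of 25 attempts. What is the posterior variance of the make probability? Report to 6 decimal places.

The Beta prior is conjugate to a Binomial/Bernoulli likelihood; the update adds successes to α and failures to β.
Posterior: Beta(α+k, β+n−k) = Beta(8.93+14, 8.89+11) = Beta(22.93, 19.89).
Var = αβ/((α+β)²(α+β+1)) = 22.93·19.89/(42.82²·43.82) = 0.005676.

0.005676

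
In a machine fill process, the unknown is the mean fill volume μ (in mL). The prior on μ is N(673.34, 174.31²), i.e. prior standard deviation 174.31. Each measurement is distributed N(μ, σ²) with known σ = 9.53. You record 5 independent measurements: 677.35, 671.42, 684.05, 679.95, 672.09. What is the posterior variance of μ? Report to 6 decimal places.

For Normal data with known variance σ², a Normal(μ₀, σ₀²) prior on μ is conjugate. Posterior precision = 1/σ₀² + n/σ²; posterior mean is the precision-weighted average of μ₀ and x̄.
σ₀² = 174.31² = 30383.9761, σ² = 9.53² = 90.8209; σ² + n·σ₀² = 90.8209 + 5·30383.9761 = 152010.7014.
Posterior precision = 1/σ₀² + n/σ² = 1/30383.9761 + 5/90.8209 = (σ² + n·σ₀²)/(σ₀²σ²) = 152010.7014/(30383.9761·90.8209); posterior variance σₙ² = σ₀²σ²/(σ² + n·σ₀²) = 30383.9761·90.8209/152010.7014 = 18.153328.

18.153328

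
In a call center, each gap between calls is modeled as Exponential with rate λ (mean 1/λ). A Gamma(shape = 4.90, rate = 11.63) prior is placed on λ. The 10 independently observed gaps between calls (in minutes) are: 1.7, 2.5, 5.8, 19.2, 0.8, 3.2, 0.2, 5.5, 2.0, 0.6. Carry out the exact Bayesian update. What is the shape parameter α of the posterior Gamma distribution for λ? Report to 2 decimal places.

With a Gamma(shape α, rate β) prior on the exponential rate λ, the posterior after n observations with total T = Σxᵢ is Gamma(α+n, β+T).
Sum of observations T = 41.5 minutes; n = 10.
Posterior: Gamma(4.90+10, 11.63+41.5) = Gamma(14.90, 53.13).
Posterior α = 14.90.

14.90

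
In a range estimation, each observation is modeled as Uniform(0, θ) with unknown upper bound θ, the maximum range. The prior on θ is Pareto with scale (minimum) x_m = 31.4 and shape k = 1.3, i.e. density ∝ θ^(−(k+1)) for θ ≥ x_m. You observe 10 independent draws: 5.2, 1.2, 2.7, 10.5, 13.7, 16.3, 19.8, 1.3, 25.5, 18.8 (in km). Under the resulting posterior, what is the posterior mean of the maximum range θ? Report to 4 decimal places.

34.4485

A Pareto(scale x_m, shape k) prior on the upper bound θ of Uniform(0, θ) is conjugate: posterior is Pareto(max(x_m, max xᵢ), k + n).
Sample maximum = 25.5; prior scale x_m = 31.4 → posterior scale = max = 31.4.
Posterior shape = 1.3 + 10 = 11.3.
E[θ|data] = k·x_m/(k−1) = 11.3·31.4/10.3 = 34.4485.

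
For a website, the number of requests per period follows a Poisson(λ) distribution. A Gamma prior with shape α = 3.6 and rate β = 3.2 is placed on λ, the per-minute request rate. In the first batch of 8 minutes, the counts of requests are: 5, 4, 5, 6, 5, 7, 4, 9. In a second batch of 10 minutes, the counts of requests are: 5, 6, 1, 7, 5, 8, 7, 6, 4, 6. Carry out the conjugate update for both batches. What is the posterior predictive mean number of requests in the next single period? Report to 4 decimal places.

With a Gamma(shape α, rate β) prior, the Poisson likelihood is conjugate: the posterior is Gamma(α + ΣXᵢ, β + n).
Batch 1: sum of counts S = 45 over n = 8 minutes.
After batch 1: Gamma(α+S, β+n) = Gamma(3.6+45, 3.2+8) = Gamma(48.6, 11.2).
Batch 2: sum of counts S = 55 over n = 10 minutes.
After batch 2: Gamma(α+S, β+n) = Gamma(48.6+55, 11.2+10) = Gamma(103.6, 21.2).
The predictive distribution for one future period is NegBinom with mean α/β = 4.8868.

4.8868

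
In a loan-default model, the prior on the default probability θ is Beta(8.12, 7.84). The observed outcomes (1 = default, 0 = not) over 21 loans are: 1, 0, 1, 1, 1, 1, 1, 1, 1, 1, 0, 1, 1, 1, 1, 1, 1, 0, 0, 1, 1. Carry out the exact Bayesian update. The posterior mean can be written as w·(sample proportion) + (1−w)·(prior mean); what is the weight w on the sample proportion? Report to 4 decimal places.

The Beta prior is conjugate to a Binomial/Bernoulli likelihood; the update adds successes to α and failures to β.
Posterior mean = (α₀+k)/(α₀+β₀+n) = [n/(α₀+β₀+n)]·(k/n) + [(α₀+β₀)/(α₀+β₀+n)]·α₀/(α₀+β₀), so only n and the prior enter the weight.
The weight on the data is w = n/(α₀+β₀+n) = 21/(8.12+7.84+21) = 21/36.96 = 0.5682.

0.5682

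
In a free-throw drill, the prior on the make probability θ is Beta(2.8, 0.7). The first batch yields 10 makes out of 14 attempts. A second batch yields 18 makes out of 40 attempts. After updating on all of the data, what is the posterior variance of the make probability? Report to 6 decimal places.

The Beta prior is conjugate to a Binomial/Bernoulli likelihood; the update adds successes to α and failures to β.
After batch 1: Beta(2.8+10, 0.7+4) = Beta(12.8, 4.7).
After batch 2: Beta(12.8+18, 4.7+22) = Beta(30.8, 26.7).
Var = αβ/((α+β)²(α+β+1)) = 30.8·26.7/(57.5²·58.5) = 0.004252.

0.004252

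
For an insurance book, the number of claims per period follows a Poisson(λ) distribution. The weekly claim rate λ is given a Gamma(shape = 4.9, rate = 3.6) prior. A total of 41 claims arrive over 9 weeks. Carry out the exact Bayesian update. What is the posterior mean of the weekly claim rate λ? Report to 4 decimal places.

3.6429

With a Gamma(shape α, rate β) prior, the Poisson likelihood is conjugate: the posterior is Gamma(α + ΣXᵢ, β + n).
Posterior: Gamma(α+S, β+n) = Gamma(4.9+41, 3.6+9) = Gamma(45.9, 12.6).
Posterior mean = α/β = 45.9/12.6 = 3.6429.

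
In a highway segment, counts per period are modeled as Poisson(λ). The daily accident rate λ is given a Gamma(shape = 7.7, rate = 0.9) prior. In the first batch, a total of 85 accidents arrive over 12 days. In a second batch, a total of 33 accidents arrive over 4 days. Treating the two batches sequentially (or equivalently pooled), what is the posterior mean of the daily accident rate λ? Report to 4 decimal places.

With a Gamma(shape α, rate β) prior, the Poisson likelihood is conjugate: the posterior is Gamma(α + ΣXᵢ, β + n).
After batch 1: Gamma(α+S, β+n) = Gamma(7.7+85, 0.9+12) = Gamma(92.7, 12.9).
After batch 2: Gamma(α+S, β+n) = Gamma(92.7+33, 12.9+4) = Gamma(125.7, 16.9).
Posterior mean = α/β = 125.7/16.9 = 7.4379.

7.4379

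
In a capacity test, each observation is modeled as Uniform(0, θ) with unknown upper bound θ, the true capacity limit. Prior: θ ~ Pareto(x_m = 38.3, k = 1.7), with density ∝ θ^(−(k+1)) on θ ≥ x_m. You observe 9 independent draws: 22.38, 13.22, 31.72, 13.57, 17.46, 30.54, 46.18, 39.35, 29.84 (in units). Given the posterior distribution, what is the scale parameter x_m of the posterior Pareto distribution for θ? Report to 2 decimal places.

A Pareto(scale x_m, shape k) prior on the upper bound θ of Uniform(0, θ) is conjugate: posterior is Pareto(max(x_m, max xᵢ), k + n).
Sample maximum = 46.18; prior scale x_m = 38.3 → posterior scale = max = 46.18.
Posterior shape = 1.7 + 9 = 10.7.
Posterior scale x_m = 46.18.

46.18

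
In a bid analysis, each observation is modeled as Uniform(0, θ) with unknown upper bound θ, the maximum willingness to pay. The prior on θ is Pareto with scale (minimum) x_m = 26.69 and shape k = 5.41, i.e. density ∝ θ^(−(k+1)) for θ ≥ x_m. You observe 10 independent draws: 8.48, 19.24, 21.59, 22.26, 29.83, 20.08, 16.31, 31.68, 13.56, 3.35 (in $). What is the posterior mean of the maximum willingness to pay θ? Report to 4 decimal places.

A Pareto(scale x_m, shape k) prior on the upper bound θ of Uniform(0, θ) is conjugate: posterior is Pareto(max(x_m, max xᵢ), k + n).
Sample maximum = 31.68; prior scale x_m = 26.69 → posterior scale = max = 31.68.
Posterior shape = 5.41 + 10 = 15.41.
E[θ|data] = k·x_m/(k−1) = 15.41·31.68/14.41 = 33.8785.

33.8785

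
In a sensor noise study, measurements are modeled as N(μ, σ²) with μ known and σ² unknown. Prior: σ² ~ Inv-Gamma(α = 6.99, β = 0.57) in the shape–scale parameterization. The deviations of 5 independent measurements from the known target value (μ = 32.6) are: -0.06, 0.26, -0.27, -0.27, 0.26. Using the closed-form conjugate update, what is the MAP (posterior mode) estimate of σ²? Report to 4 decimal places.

0.0679

With known mean μ and an Inverse-Gamma(α, β) prior on σ², the Normal likelihood is conjugate: posterior is Inv-Gamma(α + n/2, β + Σ(xᵢ−μ)²/2).
Σ(xᵢ−μ)² = (-0.06)² + (0.26)² + (-0.27)² + (-0.27)² + (0.26)² = 0.2846.
Posterior: Inv-Gamma(6.99 + 5/2, 0.57 + 0.2846/2) = Inv-Gamma(9.49, 0.71230).
Mode = β/(α+1) = 0.71230/10.49 = 0.0679.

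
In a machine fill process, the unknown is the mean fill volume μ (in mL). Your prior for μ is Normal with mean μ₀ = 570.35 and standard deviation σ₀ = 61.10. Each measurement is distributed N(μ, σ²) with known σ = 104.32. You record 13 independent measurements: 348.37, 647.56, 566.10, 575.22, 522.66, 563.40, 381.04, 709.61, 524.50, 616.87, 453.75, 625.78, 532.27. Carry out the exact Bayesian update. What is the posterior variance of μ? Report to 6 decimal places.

For Normal data with known variance σ², a Normal(μ₀, σ₀²) prior on μ is conjugate. Posterior precision = 1/σ₀² + n/σ²; posterior mean is the precision-weighted average of μ₀ and x̄.
σ₀² = 61.10² = 3733.21, σ² = 104.32² = 10882.6624; σ² + n·σ₀² = 10882.6624 + 13·3733.21 = 59414.3924.
Posterior precision = 1/σ₀² + n/σ² = 1/3733.21 + 13/10882.6624 = (σ² + n·σ₀²)/(σ₀²σ²) = 59414.3924/(3733.21·10882.6624); posterior variance σₙ² = σ₀²σ²/(σ² + n·σ₀²) = 3733.21·10882.6624/59414.3924 = 683.794994.

683.794994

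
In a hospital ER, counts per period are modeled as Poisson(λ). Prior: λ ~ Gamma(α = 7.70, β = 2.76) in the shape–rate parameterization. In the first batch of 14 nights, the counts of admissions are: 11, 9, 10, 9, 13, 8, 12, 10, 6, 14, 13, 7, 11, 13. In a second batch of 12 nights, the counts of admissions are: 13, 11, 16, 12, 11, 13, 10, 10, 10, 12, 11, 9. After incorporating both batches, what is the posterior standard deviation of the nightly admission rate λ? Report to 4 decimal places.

0.5939

With a Gamma(shape α, rate β) prior, the Poisson likelihood is conjugate: the posterior is Gamma(α + ΣXᵢ, β + n).
Batch 1: sum of counts S = 146 over n = 14 nights.
After batch 1: Gamma(α+S, β+n) = Gamma(7.70+146, 2.76+14) = Gamma(153.70, 16.76).
Batch 2: sum of counts S = 138 over n = 12 nights.
After batch 2: Gamma(α+S, β+n) = Gamma(153.70+138, 16.76+12) = Gamma(291.70, 28.76).
SD = √α/β = √291.70/28.76 = 0.5939.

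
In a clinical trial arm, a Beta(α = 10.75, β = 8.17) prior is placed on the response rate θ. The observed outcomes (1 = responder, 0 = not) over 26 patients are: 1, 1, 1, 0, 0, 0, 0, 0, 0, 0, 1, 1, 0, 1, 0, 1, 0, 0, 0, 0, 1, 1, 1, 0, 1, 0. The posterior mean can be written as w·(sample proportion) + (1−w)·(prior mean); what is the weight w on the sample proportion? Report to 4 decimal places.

0.5788

The Beta prior is conjugate to a Binomial/Bernoulli likelihood; the update adds successes to α and failures to β.
Posterior mean = (α₀+k)/(α₀+β₀+n) = [n/(α₀+β₀+n)]·(k/n) + [(α₀+β₀)/(α₀+β₀+n)]·α₀/(α₀+β₀), so only n and the prior enter the weight.
The weight on the data is w = n/(α₀+β₀+n) = 26/(10.75+8.17+26) = 26/44.92 = 0.5788.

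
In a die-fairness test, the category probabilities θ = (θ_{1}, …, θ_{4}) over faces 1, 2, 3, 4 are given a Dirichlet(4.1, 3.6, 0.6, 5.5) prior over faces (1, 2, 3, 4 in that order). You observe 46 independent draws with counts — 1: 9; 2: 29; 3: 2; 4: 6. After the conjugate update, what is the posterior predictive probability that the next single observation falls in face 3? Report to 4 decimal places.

0.0435

The Dirichlet prior is conjugate to the Multinomial likelihood: each posterior αⱼ = prior αⱼ + observed count nⱼ.
Posterior concentration: (13.1, 32.6, 2.6, 11.5), total = 59.8.
P(next = 3 | data) = α_{3}/Σα = 0.0435.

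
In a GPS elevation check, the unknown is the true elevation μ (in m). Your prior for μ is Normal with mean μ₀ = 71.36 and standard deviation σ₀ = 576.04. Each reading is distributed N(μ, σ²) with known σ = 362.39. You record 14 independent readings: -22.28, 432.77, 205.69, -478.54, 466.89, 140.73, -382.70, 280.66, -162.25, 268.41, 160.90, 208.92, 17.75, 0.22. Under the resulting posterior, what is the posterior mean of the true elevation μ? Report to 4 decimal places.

For Normal data with known variance σ², a Normal(μ₀, σ₀²) prior on μ is conjugate. Posterior precision = 1/σ₀² + n/σ²; posterior mean is the precision-weighted average of μ₀ and x̄.
Σxᵢ = (-22.28) + 432.77 + 205.69 + (-478.54) + 466.89 + 140.73 + (-382.70) + 280.66 + (-162.25) + 268.41 + 160.90 + 208.92 + 17.75 + 0.22 = 1137.17, so n·x̄ = 1137.17.
σ₀² = 576.04² = 331822.0816, σ² = 362.39² = 131326.5121; σ² + n·σ₀² = 131326.5121 + 14·331822.0816 = 4776835.6545.
Posterior mean = (μ₀/σ₀² + n·x̄/σ²)/(1/σ₀² + n/σ²) = (σ²·μ₀ + σ₀²·n·x̄)/(σ² + n·σ₀²) = (131326.5121·71.36 + 331822.0816·1137.17)/4776835.6545 = 386709576.436528/4776835.6545 = 80.9552.

80.9552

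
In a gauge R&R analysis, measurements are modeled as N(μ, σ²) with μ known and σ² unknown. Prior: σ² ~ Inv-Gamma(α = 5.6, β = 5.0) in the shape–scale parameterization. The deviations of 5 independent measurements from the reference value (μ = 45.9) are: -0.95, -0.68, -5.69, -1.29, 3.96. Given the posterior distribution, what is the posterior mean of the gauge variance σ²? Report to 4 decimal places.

4.3019

With known mean μ and an Inverse-Gamma(α, β) prior on σ², the Normal likelihood is conjugate: posterior is Inv-Gamma(α + n/2, β + Σ(xᵢ−μ)²/2).
Σ(xᵢ−μ)² = (-0.95)² + (-0.68)² + (-5.69)² + (-1.29)² + (3.96)² = 51.0867.
Posterior: Inv-Gamma(5.6 + 5/2, 5.0 + 51.0867/2) = Inv-Gamma(8.10, 30.54335).
E[σ²|data] = β/(α−1) = 30.54335/7.10 = 4.3019.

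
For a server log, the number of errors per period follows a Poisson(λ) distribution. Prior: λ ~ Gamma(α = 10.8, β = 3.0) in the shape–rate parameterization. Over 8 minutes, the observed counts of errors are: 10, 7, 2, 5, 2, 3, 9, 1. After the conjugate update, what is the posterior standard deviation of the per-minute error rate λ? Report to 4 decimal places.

With a Gamma(shape α, rate β) prior, the Poisson likelihood is conjugate: the posterior is Gamma(α + ΣXᵢ, β + n).
Sum of counts S = 39 over n = 8 minutes.
Posterior: Gamma(α+S, β+n) = Gamma(10.8+39, 3.0+8) = Gamma(49.8, 11.0).
SD = √α/β = √49.8/11.0 = 0.6415.

0.6415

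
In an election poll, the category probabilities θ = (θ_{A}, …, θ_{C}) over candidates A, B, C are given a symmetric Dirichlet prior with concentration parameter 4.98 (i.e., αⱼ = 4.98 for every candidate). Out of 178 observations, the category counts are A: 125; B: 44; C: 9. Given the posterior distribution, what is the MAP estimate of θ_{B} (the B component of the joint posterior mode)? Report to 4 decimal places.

The Dirichlet prior is conjugate to the Multinomial likelihood: each posterior αⱼ = prior αⱼ + observed count nⱼ.
Posterior concentration: (129.98, 48.98, 13.98), total = 192.94.
Joint mode component: (α_{B}−1)/(Σα−K) = 47.98/189.94 = 0.2526.

0.2526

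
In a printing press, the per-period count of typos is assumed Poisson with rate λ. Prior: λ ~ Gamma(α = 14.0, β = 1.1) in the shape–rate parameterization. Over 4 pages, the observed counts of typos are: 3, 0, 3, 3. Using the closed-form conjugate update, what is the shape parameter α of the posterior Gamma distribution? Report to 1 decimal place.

23.0

With a Gamma(shape α, rate β) prior, the Poisson likelihood is conjugate: the posterior is Gamma(α + ΣXᵢ, β + n).
Sum of counts S = 9 over n = 4 pages.
Posterior: Gamma(α+S, β+n) = Gamma(14.0+9, 1.1+4) = Gamma(23.0, 5.1).
Posterior α = 23.0.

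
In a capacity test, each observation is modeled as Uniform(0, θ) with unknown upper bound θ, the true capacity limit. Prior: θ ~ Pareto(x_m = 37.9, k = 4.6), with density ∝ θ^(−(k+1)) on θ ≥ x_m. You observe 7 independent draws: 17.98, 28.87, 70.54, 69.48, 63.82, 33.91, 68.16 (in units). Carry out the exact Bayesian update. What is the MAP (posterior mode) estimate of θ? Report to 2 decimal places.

70.54

A Pareto(scale x_m, shape k) prior on the upper bound θ of Uniform(0, θ) is conjugate: posterior is Pareto(max(x_m, max xᵢ), k + n).
Sample maximum = 70.54; prior scale x_m = 37.9 → posterior scale = max = 70.54.
Posterior shape = 4.6 + 7 = 11.6.
The Pareto density is decreasing on [x_m, ∞), so the mode is x_m = 70.54.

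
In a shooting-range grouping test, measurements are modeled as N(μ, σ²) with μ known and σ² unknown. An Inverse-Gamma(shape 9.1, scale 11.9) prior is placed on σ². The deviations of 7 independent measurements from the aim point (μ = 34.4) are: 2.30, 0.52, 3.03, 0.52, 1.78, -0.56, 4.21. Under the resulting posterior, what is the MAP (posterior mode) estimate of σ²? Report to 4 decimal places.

2.2065

With known mean μ and an Inverse-Gamma(α, β) prior on σ², the Normal likelihood is conjugate: posterior is Inv-Gamma(α + n/2, β + Σ(xᵢ−μ)²/2).
Σ(xᵢ−μ)² = (2.30)² + (0.52)² + (3.03)² + (0.52)² + (1.78)² + (-0.56)² + (4.21)² = 36.2178.
Posterior: Inv-Gamma(9.1 + 7/2, 11.9 + 36.2178/2) = Inv-Gamma(12.60, 30.00890).
Mode = β/(α+1) = 30.00890/13.60 = 2.2065.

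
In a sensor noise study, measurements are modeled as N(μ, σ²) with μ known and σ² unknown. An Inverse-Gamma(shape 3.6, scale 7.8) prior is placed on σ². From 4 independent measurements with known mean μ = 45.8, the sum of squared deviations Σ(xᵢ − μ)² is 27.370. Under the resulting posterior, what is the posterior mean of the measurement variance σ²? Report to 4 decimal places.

With known mean μ and an Inverse-Gamma(α, β) prior on σ², the Normal likelihood is conjugate: posterior is Inv-Gamma(α + n/2, β + Σ(xᵢ−μ)²/2).
Posterior: Inv-Gamma(3.6 + 4/2, 7.8 + 27.370/2) = Inv-Gamma(5.60, 21.4850).
E[σ²|data] = β/(α−1) = 21.4850/4.60 = 4.6707.

4.6707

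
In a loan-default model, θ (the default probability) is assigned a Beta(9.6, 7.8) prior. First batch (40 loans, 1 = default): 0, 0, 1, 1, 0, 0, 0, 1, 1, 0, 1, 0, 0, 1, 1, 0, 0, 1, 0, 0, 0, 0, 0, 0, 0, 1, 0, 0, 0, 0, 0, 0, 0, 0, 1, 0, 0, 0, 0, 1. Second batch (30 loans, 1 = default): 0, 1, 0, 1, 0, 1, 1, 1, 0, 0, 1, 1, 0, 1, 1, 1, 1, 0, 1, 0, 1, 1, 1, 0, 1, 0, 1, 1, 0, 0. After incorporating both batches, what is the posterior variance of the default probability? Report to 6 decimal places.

The Beta prior is conjugate to a Binomial/Bernoulli likelihood; the update adds successes to α and failures to β.
After batch 1: Beta(9.6+11, 7.8+29) = Beta(20.6, 36.8).
After batch 2: Beta(20.6+18, 36.8+12) = Beta(38.6, 48.8).
Var = αβ/((α+β)²(α+β+1)) = 38.6·48.8/(87.4²·88.4) = 0.002790.

0.002790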